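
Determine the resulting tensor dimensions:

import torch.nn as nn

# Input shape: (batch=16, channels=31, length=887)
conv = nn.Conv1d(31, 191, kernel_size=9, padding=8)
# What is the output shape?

Input shape: (16, 31, 887)
Output shape: (16, 191, 895)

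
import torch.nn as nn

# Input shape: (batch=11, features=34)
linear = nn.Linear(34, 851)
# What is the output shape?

Input shape: (11, 34)
Output shape: (11, 851)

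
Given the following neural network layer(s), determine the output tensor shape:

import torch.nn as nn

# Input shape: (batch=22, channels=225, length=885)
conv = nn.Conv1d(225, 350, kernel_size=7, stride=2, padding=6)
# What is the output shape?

Input shape: (22, 225, 885)
Output shape: (22, 350, 446)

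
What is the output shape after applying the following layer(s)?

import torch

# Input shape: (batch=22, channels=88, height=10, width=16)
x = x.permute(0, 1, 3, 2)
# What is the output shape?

Input shape: (22, 88, 10, 16)
Output shape: (22, 88, 16, 10)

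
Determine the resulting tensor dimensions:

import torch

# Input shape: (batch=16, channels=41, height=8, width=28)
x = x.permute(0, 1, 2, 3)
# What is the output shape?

Input shape: (16, 41, 8, 28)
Output shape: (16, 41, 8, 28)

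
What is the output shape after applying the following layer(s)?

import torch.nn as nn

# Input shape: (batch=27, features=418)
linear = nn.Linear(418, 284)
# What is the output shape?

Input shape: (27, 418)
Output shape: (27, 284)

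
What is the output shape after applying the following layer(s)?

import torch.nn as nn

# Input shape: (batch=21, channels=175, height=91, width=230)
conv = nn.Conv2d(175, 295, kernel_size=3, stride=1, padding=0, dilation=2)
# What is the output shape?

Input shape: (21, 175, 91, 230)
Output shape: (21, 295, 87, 226)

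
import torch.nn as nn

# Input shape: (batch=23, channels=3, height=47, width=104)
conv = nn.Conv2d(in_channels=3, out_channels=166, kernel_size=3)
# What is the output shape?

Input shape: (23, 3, 47, 104)
Output shape: (23, 166, 45, 102)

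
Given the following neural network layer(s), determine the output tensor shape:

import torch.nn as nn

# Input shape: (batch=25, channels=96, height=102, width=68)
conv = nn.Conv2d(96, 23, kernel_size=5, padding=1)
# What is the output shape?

Input shape: (25, 96, 102, 68)
Output shape: (25, 23, 100, 66)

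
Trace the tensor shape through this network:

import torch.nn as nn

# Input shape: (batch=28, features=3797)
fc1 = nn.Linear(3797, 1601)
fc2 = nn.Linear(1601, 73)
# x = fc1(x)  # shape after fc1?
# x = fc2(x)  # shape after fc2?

Input shape: (28, 3797)
  -> after fc1: (28, 1601)
Output shape: (28, 73)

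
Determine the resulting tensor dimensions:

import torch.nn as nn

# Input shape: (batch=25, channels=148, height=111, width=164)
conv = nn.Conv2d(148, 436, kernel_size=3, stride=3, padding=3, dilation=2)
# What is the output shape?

Input shape: (25, 148, 111, 164)
Output shape: (25, 436, 38, 56)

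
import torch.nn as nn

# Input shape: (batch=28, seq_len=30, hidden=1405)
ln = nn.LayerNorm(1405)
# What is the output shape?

Input shape: (28, 30, 1405)
Output shape: (28, 30, 1405)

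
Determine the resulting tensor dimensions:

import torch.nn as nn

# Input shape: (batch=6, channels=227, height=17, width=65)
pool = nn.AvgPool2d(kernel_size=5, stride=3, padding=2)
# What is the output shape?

Input shape: (6, 227, 17, 65)
Output shape: (6, 227, 6, 22)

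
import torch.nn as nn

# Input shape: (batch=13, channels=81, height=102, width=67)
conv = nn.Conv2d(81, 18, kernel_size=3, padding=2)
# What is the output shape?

Input shape: (13, 81, 102, 67)
Output shape: (13, 18, 104, 69)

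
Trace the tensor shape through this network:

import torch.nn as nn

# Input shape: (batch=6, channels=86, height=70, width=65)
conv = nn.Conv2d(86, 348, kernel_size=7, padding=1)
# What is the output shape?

Input shape: (6, 86, 70, 65)
Output shape: (6, 348, 66, 61)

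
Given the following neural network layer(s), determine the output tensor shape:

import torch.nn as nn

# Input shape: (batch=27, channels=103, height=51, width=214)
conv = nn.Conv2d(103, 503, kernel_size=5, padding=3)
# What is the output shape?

Input shape: (27, 103, 51, 214)
Output shape: (27, 503, 53, 216)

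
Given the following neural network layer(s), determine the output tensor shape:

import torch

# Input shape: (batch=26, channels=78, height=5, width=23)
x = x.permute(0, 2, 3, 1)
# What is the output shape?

Input shape: (26, 78, 5, 23)
Output shape: (26, 5, 23, 78)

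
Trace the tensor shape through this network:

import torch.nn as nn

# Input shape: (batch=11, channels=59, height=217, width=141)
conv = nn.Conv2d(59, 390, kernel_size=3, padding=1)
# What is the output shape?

Input shape: (11, 59, 217, 141)
Output shape: (11, 390, 217, 141)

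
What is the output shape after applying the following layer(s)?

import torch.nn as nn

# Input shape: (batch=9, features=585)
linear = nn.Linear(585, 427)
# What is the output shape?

Input shape: (9, 585)
Output shape: (9, 427)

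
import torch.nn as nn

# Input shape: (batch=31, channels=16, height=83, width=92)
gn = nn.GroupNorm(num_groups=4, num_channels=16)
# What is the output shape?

Input shape: (31, 16, 83, 92)
Output shape: (31, 16, 83, 92)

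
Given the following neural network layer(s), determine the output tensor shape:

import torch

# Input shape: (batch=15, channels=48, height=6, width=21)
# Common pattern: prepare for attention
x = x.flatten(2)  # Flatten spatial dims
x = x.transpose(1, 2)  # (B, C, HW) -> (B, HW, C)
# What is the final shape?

Input shape: (15, 48, 6, 21)
  -> after flatten(2): (15, 48, 126)
Output shape: (15, 126, 48)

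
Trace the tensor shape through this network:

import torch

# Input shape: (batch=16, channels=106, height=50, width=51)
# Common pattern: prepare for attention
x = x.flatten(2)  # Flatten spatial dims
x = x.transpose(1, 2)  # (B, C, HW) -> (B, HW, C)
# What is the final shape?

Input shape: (16, 106, 50, 51)
  -> after flatten(2): (16, 106, 2550)
Output shape: (16, 2550, 106)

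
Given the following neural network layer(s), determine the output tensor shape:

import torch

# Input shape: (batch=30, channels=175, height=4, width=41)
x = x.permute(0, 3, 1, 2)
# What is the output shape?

Input shape: (30, 175, 4, 41)
Output shape: (30, 41, 175, 4)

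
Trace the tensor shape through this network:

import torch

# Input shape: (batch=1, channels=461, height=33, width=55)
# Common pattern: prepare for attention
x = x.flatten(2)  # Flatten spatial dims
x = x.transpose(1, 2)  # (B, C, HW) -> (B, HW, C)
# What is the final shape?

Input shape: (1, 461, 33, 55)
  -> after flatten(2): (1, 461, 1815)
Output shape: (1, 1815, 461)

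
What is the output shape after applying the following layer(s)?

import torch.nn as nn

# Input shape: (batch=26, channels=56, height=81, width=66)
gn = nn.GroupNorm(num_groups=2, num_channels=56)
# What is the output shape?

Input shape: (26, 56, 81, 66)
Output shape: (26, 56, 81, 66)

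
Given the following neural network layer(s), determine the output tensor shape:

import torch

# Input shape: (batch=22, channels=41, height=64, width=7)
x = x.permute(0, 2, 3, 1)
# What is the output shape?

Input shape: (22, 41, 64, 7)
Output shape: (22, 64, 7, 41)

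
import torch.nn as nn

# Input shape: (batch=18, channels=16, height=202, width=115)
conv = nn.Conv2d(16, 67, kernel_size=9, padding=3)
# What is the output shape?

Input shape: (18, 16, 202, 115)
Output shape: (18, 67, 200, 113)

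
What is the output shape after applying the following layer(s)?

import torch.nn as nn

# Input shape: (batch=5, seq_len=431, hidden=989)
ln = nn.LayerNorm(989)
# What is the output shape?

Input shape: (5, 431, 989)
Output shape: (5, 431, 989)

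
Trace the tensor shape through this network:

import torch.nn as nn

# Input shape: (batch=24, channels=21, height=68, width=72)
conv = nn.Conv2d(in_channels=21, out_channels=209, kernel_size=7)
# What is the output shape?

Input shape: (24, 21, 68, 72)
Output shape: (24, 209, 62, 66)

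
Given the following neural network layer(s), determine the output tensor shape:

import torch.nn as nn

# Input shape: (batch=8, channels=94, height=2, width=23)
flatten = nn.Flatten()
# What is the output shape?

Input shape: (8, 94, 2, 23)
Output shape: (8, 4324)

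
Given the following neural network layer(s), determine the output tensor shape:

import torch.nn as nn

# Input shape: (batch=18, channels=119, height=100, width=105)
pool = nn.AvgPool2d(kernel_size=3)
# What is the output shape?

Input shape: (18, 119, 100, 105)
Output shape: (18, 119, 33, 35)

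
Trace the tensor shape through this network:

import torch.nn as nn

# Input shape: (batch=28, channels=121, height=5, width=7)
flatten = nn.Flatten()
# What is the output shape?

Input shape: (28, 121, 5, 7)
Output shape: (28, 4235)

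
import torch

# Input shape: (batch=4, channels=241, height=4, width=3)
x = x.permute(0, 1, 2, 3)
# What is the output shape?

Input shape: (4, 241, 4, 3)
Output shape: (4, 241, 4, 3)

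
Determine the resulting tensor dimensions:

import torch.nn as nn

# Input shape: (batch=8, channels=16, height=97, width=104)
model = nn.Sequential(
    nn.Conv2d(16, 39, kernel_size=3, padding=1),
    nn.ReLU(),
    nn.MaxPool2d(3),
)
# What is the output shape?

Input shape: (8, 16, 97, 104)
  -> after Conv2d: (8, 39, 97, 104)
  -> after ReLU: (8, 39, 97, 104)
Output shape: (8, 39, 32, 34)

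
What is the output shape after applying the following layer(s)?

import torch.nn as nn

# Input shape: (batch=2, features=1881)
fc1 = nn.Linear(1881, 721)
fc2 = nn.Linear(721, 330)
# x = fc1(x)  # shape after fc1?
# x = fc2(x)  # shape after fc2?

Input shape: (2, 1881)
  -> after fc1: (2, 721)
Output shape: (2, 330)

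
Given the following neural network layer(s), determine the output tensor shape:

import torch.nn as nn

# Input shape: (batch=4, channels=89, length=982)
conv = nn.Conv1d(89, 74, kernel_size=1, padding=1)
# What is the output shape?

Input shape: (4, 89, 982)
Output shape: (4, 74, 984)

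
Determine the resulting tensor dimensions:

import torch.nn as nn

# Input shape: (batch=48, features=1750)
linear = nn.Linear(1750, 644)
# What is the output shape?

Input shape: (48, 1750)
Output shape: (48, 644)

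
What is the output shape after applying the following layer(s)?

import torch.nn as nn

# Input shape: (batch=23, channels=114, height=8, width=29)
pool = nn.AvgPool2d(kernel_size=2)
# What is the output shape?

Input shape: (23, 114, 8, 29)
Output shape: (23, 114, 4, 14)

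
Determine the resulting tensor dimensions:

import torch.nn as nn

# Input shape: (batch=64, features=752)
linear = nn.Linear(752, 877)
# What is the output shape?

Input shape: (64, 752)
Output shape: (64, 877)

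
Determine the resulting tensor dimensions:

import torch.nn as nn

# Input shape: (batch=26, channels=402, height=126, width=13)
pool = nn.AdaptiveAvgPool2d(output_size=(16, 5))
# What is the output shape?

Input shape: (26, 402, 126, 13)
Output shape: (26, 402, 16, 5)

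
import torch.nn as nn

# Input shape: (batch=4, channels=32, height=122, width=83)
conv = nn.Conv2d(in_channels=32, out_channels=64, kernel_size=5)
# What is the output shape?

Input shape: (4, 32, 122, 83)
Output shape: (4, 64, 118, 79)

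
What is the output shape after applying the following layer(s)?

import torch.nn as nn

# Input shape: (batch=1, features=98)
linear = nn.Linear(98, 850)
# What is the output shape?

Input shape: (1, 98)
Output shape: (1, 850)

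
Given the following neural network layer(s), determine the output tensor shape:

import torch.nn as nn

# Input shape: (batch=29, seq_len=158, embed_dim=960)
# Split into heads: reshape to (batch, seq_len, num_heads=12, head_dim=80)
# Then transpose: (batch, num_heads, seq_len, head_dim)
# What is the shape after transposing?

Input shape: (29, 158, 960)
  -> after reshape: (29, 158, 12, 80)
Output shape: (29, 12, 158, 80)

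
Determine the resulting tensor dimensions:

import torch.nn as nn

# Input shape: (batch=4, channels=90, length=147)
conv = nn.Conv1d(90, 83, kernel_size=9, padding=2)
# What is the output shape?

Input shape: (4, 90, 147)
Output shape: (4, 83, 143)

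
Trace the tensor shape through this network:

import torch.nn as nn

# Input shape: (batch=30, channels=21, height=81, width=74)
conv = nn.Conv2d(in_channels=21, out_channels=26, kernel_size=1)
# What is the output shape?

Input shape: (30, 21, 81, 74)
Output shape: (30, 26, 81, 74)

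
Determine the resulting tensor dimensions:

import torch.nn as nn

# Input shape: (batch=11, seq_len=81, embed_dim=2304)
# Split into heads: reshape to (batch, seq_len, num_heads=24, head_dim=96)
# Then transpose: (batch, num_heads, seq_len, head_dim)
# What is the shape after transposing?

Input shape: (11, 81, 2304)
  -> after reshape: (11, 81, 24, 96)
Output shape: (11, 24, 81, 96)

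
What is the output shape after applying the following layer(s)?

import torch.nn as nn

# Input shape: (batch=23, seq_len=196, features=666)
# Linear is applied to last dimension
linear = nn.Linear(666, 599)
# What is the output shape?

Input shape: (23, 196, 666)
Output shape: (23, 196, 599)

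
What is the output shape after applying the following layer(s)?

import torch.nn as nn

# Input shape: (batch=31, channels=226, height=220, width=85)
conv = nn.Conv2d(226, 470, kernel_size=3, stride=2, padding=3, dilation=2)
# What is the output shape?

Input shape: (31, 226, 220, 85)
Output shape: (31, 470, 111, 44)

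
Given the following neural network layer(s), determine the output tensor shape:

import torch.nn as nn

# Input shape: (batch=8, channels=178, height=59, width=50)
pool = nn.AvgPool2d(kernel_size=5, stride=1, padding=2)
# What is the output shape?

Input shape: (8, 178, 59, 50)
Output shape: (8, 178, 59, 50)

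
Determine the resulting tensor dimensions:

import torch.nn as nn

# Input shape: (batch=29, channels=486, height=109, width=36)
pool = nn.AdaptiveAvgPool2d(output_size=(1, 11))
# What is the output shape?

Input shape: (29, 486, 109, 36)
Output shape: (29, 486, 1, 11)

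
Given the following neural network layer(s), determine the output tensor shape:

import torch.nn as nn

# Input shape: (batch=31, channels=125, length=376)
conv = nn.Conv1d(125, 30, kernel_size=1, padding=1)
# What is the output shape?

Input shape: (31, 125, 376)
Output shape: (31, 30, 378)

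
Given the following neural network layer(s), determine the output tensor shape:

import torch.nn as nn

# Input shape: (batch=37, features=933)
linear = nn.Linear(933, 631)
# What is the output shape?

Input shape: (37, 933)
Output shape: (37, 631)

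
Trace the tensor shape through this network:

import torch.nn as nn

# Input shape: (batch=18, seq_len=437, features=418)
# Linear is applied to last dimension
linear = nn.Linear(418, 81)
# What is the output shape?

Input shape: (18, 437, 418)
Output shape: (18, 437, 81)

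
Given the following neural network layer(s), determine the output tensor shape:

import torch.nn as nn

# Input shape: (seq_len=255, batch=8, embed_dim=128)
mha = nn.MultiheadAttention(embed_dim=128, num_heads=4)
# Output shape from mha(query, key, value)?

Input shape: (255, 8, 128)
Output shape: (255, 8, 128)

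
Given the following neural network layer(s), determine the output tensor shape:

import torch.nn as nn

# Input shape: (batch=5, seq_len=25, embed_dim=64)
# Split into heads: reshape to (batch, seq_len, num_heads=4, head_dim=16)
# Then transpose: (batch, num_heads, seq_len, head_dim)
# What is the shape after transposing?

Input shape: (5, 25, 64)
  -> after reshape: (5, 25, 4, 16)
Output shape: (5, 4, 25, 16)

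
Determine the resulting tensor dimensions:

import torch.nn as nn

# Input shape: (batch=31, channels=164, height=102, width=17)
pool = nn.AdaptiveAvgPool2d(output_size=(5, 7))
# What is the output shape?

Input shape: (31, 164, 102, 17)
Output shape: (31, 164, 5, 7)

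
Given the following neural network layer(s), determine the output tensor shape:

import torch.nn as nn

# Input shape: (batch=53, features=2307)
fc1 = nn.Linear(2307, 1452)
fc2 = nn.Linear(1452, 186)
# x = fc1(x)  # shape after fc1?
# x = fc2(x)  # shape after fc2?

Input shape: (53, 2307)
  -> after fc1: (53, 1452)
Output shape: (53, 186)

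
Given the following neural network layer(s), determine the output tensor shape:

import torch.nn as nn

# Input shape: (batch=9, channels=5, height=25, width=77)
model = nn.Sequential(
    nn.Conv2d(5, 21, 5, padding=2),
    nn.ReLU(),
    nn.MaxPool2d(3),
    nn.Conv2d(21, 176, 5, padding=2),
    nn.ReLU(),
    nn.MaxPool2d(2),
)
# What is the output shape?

Input shape: (9, 5, 25, 77)
  -> after first Conv2d: (9, 21, 25, 77)
  -> after first MaxPool2d: (9, 21, 8, 25)
  -> after second Conv2d: (9, 176, 8, 25)
Output shape: (9, 176, 4, 12)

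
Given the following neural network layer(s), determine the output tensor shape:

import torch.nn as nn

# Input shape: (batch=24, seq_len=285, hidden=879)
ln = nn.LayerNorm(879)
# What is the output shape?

Input shape: (24, 285, 879)
Output shape: (24, 285, 879)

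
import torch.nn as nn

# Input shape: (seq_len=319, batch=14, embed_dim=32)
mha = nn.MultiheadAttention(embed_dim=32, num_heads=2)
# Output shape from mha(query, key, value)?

Input shape: (319, 14, 32)
Output shape: (319, 14, 32)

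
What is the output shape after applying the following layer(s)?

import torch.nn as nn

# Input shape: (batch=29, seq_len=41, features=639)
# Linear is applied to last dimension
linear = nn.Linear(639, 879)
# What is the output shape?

Input shape: (29, 41, 639)
Output shape: (29, 41, 879)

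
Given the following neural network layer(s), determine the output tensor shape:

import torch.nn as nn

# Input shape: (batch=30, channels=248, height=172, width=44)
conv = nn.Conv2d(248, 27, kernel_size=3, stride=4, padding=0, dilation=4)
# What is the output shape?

Input shape: (30, 248, 172, 44)
Output shape: (30, 27, 41, 9)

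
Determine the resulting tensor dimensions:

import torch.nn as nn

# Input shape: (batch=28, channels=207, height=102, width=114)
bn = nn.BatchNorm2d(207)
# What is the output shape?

Input shape: (28, 207, 102, 114)
Output shape: (28, 207, 102, 114)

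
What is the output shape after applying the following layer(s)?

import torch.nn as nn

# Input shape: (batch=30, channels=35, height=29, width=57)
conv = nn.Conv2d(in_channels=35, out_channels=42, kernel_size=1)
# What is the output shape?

Input shape: (30, 35, 29, 57)
Output shape: (30, 42, 29, 57)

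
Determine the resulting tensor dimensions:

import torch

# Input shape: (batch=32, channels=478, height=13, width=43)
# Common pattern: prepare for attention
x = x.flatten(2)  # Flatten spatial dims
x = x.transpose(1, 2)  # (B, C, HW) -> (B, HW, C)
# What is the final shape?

Input shape: (32, 478, 13, 43)
  -> after flatten(2): (32, 478, 559)
Output shape: (32, 559, 478)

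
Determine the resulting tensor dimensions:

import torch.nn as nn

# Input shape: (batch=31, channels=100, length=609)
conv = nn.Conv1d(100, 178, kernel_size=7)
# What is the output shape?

Input shape: (31, 100, 609)
Output shape: (31, 178, 603)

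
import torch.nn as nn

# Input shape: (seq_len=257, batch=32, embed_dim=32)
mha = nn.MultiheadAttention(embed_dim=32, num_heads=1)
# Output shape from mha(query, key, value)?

Input shape: (257, 32, 32)
Output shape: (257, 32, 32)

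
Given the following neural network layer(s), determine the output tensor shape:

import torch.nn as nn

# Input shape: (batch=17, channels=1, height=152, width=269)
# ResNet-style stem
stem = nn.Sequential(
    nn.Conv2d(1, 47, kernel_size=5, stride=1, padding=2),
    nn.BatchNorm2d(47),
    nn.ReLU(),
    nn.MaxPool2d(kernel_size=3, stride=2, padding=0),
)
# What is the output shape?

Input shape: (17, 1, 152, 269)
  -> after Conv2d 5x5 stride=1: (17, 47, 152, 269)
Output shape: (17, 47, 75, 134)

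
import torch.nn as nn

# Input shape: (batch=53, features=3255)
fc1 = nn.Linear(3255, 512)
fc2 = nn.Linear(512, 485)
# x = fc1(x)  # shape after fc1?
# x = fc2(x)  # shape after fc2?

Input shape: (53, 3255)
  -> after fc1: (53, 512)
Output shape: (53, 485)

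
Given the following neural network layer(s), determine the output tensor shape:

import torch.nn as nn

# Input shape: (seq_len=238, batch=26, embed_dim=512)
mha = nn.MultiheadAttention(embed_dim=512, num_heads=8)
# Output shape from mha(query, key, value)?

Input shape: (238, 26, 512)
Output shape: (238, 26, 512)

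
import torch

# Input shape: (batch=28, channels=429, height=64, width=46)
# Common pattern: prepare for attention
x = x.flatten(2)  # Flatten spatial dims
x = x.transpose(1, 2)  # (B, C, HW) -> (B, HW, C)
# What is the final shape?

Input shape: (28, 429, 64, 46)
  -> after flatten(2): (28, 429, 2944)
Output shape: (28, 2944, 429)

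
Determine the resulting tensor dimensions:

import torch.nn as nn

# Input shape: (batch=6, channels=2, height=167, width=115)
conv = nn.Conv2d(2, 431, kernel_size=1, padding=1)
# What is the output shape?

Input shape: (6, 2, 167, 115)
Output shape: (6, 431, 169, 117)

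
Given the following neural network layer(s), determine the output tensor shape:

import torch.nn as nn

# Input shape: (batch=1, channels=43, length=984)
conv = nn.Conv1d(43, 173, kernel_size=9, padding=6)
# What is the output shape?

Input shape: (1, 43, 984)
Output shape: (1, 173, 988)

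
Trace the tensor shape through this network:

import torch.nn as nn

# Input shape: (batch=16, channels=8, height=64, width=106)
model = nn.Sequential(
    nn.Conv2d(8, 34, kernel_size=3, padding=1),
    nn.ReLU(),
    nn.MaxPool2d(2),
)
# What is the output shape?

Input shape: (16, 8, 64, 106)
  -> after Conv2d: (16, 34, 64, 106)
  -> after ReLU: (16, 34, 64, 106)
Output shape: (16, 34, 32, 53)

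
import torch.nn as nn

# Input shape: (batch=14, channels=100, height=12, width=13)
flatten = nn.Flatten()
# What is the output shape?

Input shape: (14, 100, 12, 13)
Output shape: (14, 15600)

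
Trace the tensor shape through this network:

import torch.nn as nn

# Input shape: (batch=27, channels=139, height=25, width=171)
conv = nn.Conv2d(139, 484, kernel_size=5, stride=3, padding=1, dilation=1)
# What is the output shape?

Input shape: (27, 139, 25, 171)
Output shape: (27, 484, 8, 57)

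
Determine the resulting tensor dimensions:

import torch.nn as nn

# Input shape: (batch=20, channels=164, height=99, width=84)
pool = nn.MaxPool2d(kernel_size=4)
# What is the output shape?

Input shape: (20, 164, 99, 84)
Output shape: (20, 164, 24, 21)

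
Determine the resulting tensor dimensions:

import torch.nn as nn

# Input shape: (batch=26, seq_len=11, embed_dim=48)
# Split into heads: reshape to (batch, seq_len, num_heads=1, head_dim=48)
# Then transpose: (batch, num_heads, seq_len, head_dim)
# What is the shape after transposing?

Input shape: (26, 11, 48)
  -> after reshape: (26, 11, 1, 48)
Output shape: (26, 1, 11, 48)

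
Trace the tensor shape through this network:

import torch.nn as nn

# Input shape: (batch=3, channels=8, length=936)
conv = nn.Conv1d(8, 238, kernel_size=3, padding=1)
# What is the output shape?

Input shape: (3, 8, 936)
Output shape: (3, 238, 936)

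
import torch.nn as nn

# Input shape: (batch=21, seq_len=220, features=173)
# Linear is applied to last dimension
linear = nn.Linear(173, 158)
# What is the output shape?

Input shape: (21, 220, 173)
Output shape: (21, 220, 158)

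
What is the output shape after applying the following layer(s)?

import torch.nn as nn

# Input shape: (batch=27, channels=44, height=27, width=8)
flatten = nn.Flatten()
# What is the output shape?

Input shape: (27, 44, 27, 8)
Output shape: (27, 9504)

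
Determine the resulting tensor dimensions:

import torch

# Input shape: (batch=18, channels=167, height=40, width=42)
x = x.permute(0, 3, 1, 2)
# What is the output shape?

Input shape: (18, 167, 40, 42)
Output shape: (18, 42, 167, 40)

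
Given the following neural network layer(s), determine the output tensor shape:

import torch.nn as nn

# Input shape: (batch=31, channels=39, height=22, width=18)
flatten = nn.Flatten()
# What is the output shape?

Input shape: (31, 39, 22, 18)
Output shape: (31, 15444)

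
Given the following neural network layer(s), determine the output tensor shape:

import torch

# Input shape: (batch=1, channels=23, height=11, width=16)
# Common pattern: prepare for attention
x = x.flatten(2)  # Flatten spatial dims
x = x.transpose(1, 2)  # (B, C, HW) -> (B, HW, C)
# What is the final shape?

Input shape: (1, 23, 11, 16)
  -> after flatten(2): (1, 23, 176)
Output shape: (1, 176, 23)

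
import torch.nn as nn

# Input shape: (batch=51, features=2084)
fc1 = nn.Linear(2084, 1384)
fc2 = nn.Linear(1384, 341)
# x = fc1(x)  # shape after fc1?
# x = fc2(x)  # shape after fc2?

Input shape: (51, 2084)
  -> after fc1: (51, 1384)
Output shape: (51, 341)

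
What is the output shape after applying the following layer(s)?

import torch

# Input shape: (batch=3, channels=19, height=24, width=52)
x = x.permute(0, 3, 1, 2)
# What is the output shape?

Input shape: (3, 19, 24, 52)
Output shape: (3, 52, 19, 24)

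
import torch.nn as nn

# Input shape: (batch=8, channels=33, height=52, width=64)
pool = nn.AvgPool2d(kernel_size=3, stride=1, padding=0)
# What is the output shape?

Input shape: (8, 33, 52, 64)
Output shape: (8, 33, 50, 62)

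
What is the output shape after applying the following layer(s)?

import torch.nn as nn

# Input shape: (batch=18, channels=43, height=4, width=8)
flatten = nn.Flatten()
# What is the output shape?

Input shape: (18, 43, 4, 8)
Output shape: (18, 1376)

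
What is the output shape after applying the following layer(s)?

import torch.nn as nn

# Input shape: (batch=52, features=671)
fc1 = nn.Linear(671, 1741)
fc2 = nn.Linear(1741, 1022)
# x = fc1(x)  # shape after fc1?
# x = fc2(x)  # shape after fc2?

Input shape: (52, 671)
  -> after fc1: (52, 1741)
Output shape: (52, 1022)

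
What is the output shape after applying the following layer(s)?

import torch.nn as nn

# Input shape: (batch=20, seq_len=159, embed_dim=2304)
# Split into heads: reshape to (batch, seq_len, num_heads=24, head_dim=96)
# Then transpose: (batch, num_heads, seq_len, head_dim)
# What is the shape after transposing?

Input shape: (20, 159, 2304)
  -> after reshape: (20, 159, 24, 96)
Output shape: (20, 24, 159, 96)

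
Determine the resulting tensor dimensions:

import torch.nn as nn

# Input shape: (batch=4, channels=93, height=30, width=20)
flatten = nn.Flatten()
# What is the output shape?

Input shape: (4, 93, 30, 20)
Output shape: (4, 55800)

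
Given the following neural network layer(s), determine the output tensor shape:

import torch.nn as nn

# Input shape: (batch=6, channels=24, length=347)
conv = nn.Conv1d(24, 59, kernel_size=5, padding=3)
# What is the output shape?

Input shape: (6, 24, 347)
Output shape: (6, 59, 349)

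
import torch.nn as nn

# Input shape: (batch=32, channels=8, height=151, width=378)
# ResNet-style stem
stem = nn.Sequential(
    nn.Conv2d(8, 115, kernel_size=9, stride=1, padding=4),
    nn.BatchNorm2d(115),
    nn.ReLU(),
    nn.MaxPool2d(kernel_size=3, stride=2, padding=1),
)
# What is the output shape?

Input shape: (32, 8, 151, 378)
  -> after Conv2d 9x9 stride=1: (32, 115, 151, 378)
Output shape: (32, 115, 76, 189)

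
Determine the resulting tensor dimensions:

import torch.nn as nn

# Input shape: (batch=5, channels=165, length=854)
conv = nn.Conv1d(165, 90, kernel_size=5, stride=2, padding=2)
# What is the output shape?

Input shape: (5, 165, 854)
Output shape: (5, 90, 427)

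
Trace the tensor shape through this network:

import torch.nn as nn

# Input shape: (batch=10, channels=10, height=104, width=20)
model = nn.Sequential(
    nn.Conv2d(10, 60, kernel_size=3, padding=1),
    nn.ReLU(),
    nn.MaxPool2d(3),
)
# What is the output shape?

Input shape: (10, 10, 104, 20)
  -> after Conv2d: (10, 60, 104, 20)
  -> after ReLU: (10, 60, 104, 20)
Output shape: (10, 60, 34, 6)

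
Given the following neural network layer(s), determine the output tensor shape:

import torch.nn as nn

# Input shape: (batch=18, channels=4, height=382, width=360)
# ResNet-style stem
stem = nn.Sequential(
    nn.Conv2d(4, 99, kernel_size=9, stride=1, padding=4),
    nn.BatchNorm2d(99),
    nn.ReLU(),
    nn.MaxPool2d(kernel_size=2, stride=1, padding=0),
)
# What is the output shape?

Input shape: (18, 4, 382, 360)
  -> after Conv2d 9x9 stride=1: (18, 99, 382, 360)
Output shape: (18, 99, 381, 359)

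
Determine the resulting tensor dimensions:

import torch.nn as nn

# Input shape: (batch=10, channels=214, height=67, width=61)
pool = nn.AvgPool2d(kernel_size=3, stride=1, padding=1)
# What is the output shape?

Input shape: (10, 214, 67, 61)
Output shape: (10, 214, 67, 61)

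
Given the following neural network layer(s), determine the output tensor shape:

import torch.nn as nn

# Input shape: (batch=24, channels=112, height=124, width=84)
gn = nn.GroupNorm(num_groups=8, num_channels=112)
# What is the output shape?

Input shape: (24, 112, 124, 84)
Output shape: (24, 112, 124, 84)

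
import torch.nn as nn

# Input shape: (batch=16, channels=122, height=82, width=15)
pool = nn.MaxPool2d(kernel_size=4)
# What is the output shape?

Input shape: (16, 122, 82, 15)
Output shape: (16, 122, 20, 3)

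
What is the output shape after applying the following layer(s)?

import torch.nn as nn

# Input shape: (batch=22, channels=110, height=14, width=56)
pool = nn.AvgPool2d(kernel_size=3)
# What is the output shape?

Input shape: (22, 110, 14, 56)
Output shape: (22, 110, 4, 18)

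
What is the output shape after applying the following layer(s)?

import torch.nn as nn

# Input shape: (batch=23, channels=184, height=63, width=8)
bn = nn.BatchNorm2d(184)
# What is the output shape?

Input shape: (23, 184, 63, 8)
Output shape: (23, 184, 63, 8)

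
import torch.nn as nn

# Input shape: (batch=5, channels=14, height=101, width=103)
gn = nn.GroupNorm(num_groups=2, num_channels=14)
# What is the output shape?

Input shape: (5, 14, 101, 103)
Output shape: (5, 14, 101, 103)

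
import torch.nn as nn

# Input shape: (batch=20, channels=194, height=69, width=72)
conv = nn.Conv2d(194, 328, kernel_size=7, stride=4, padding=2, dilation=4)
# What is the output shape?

Input shape: (20, 194, 69, 72)
Output shape: (20, 328, 13, 13)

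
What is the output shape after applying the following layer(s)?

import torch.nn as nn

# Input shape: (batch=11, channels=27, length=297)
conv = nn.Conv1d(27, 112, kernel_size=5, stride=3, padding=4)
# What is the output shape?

Input shape: (11, 27, 297)
Output shape: (11, 112, 101)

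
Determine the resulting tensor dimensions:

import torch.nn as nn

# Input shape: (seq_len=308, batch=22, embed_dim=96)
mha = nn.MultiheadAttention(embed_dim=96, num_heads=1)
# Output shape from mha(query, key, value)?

Input shape: (308, 22, 96)
Output shape: (308, 22, 96)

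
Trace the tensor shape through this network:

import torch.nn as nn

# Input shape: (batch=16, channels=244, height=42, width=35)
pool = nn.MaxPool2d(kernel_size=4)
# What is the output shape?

Input shape: (16, 244, 42, 35)
Output shape: (16, 244, 10, 8)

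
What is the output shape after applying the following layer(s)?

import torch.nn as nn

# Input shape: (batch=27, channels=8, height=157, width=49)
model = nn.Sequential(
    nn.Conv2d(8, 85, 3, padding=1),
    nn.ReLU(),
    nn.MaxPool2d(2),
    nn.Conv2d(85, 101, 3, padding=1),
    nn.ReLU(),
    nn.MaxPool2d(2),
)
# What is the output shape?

Input shape: (27, 8, 157, 49)
  -> after first Conv2d: (27, 85, 157, 49)
  -> after first MaxPool2d: (27, 85, 78, 24)
  -> after second Conv2d: (27, 101, 78, 24)
Output shape: (27, 101, 39, 12)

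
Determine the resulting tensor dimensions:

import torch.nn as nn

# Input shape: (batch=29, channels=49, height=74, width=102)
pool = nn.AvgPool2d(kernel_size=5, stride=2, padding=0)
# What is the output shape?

Input shape: (29, 49, 74, 102)
Output shape: (29, 49, 35, 49)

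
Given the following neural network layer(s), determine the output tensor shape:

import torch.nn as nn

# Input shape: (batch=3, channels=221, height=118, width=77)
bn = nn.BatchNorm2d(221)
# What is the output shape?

Input shape: (3, 221, 118, 77)
Output shape: (3, 221, 118, 77)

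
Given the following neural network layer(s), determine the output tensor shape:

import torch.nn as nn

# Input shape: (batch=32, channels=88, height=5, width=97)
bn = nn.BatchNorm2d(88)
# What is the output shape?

Input shape: (32, 88, 5, 97)
Output shape: (32, 88, 5, 97)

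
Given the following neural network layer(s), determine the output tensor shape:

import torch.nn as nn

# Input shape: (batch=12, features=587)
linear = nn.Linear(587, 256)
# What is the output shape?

Input shape: (12, 587)
Output shape: (12, 256)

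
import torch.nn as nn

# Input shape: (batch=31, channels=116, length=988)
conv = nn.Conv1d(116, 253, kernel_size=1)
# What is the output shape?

Input shape: (31, 116, 988)
Output shape: (31, 253, 988)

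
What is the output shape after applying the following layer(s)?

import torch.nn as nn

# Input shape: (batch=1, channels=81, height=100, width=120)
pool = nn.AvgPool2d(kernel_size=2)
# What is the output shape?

Input shape: (1, 81, 100, 120)
Output shape: (1, 81, 50, 60)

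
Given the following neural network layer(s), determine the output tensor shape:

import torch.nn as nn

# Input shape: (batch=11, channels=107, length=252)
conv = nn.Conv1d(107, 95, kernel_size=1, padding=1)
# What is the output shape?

Input shape: (11, 107, 252)
Output shape: (11, 95, 254)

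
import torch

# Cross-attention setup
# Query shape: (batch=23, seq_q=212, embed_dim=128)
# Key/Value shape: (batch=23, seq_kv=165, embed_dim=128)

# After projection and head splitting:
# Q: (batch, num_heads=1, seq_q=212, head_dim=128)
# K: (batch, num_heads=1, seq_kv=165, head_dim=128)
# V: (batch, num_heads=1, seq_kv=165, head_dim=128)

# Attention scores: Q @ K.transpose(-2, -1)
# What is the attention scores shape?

Input shape: (23, 212, 128)
Output shape: (23, 1, 212, 165)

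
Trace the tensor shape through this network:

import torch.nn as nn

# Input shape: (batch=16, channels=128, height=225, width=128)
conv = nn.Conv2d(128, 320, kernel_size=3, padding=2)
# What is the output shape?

Input shape: (16, 128, 225, 128)
Output shape: (16, 320, 227, 130)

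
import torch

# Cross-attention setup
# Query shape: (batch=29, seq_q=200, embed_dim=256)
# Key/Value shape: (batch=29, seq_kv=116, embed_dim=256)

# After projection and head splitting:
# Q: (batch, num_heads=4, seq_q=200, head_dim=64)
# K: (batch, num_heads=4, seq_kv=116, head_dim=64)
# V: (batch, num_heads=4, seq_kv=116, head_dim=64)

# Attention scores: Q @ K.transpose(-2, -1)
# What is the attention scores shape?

Input shape: (29, 200, 256)
Output shape: (29, 4, 200, 116)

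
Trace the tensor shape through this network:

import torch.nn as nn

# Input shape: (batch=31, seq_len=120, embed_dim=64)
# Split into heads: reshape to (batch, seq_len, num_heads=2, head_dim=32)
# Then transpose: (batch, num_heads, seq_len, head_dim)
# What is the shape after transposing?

Input shape: (31, 120, 64)
  -> after reshape: (31, 120, 2, 32)
Output shape: (31, 2, 120, 32)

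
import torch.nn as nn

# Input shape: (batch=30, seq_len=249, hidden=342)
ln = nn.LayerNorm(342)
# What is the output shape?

Input shape: (30, 249, 342)
Output shape: (30, 249, 342)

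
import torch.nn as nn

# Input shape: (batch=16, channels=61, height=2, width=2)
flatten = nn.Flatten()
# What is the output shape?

Input shape: (16, 61, 2, 2)
Output shape: (16, 244)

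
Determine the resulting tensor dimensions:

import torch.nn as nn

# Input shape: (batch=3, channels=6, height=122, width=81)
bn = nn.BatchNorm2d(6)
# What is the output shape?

Input shape: (3, 6, 122, 81)
Output shape: (3, 6, 122, 81)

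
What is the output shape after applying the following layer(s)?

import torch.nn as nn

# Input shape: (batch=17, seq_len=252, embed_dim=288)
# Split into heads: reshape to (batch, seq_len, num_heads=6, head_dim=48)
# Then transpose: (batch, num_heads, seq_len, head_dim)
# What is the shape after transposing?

Input shape: (17, 252, 288)
  -> after reshape: (17, 252, 6, 48)
Output shape: (17, 6, 252, 48)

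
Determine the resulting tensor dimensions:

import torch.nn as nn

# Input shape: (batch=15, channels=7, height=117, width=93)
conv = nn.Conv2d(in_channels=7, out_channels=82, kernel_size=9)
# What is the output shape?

Input shape: (15, 7, 117, 93)
Output shape: (15, 82, 109, 85)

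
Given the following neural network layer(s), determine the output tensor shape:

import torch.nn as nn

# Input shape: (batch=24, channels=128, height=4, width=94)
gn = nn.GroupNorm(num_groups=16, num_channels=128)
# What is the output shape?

Input shape: (24, 128, 4, 94)
Output shape: (24, 128, 4, 94)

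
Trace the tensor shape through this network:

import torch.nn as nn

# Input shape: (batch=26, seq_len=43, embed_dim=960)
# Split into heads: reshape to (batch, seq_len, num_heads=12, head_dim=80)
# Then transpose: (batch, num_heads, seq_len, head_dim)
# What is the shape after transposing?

Input shape: (26, 43, 960)
  -> after reshape: (26, 43, 12, 80)
Output shape: (26, 12, 43, 80)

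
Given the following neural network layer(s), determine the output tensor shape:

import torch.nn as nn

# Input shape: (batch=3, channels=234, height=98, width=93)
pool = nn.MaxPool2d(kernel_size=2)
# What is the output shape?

Input shape: (3, 234, 98, 93)
Output shape: (3, 234, 49, 46)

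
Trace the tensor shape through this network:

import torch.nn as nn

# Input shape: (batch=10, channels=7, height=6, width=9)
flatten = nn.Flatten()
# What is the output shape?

Input shape: (10, 7, 6, 9)
Output shape: (10, 378)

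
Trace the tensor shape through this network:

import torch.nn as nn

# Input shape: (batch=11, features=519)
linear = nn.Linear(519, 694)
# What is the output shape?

Input shape: (11, 519)
Output shape: (11, 694)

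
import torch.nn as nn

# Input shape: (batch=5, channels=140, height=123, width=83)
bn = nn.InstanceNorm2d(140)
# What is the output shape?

Input shape: (5, 140, 123, 83)
Output shape: (5, 140, 123, 83)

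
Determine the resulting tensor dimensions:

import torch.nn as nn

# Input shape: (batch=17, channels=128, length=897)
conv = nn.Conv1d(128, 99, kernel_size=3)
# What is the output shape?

Input shape: (17, 128, 897)
Output shape: (17, 99, 895)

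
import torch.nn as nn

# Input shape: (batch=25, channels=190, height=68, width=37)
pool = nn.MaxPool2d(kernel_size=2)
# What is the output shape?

Input shape: (25, 190, 68, 37)
Output shape: (25, 190, 34, 18)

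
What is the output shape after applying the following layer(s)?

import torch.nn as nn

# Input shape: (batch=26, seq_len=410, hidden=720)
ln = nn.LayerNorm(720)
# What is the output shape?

Input shape: (26, 410, 720)
Output shape: (26, 410, 720)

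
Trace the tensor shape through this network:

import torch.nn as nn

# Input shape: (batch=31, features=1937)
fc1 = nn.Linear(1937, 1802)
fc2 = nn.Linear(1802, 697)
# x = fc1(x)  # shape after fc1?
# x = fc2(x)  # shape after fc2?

Input shape: (31, 1937)
  -> after fc1: (31, 1802)
Output shape: (31, 697)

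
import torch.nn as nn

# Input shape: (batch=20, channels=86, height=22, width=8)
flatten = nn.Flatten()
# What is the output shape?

Input shape: (20, 86, 22, 8)
Output shape: (20, 15136)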